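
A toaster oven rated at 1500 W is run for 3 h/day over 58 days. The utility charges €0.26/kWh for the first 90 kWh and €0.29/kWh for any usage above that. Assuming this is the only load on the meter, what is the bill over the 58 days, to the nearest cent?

Runtime = 3 h/day × 58 days = 174 h
Energy = 1.5 kW × 174 h = 261 kWh
Tier 1 (0–90 kWh): 90 × €0.26 = €23.4
Above 90 kWh: 171 × €0.29 = €49.59
Bill = €72.99

€72.99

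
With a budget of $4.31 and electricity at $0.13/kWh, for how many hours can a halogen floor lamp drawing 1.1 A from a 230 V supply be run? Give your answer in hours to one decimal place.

131.0 h

Power = 1.1 A × 230 V = 253 W = 0.253 kW
Energy available = $4.31 ÷ $0.13/kWh = 33.1538 kWh
Hours = 33.1538 kWh ÷ 0.253 kW = 131.0 h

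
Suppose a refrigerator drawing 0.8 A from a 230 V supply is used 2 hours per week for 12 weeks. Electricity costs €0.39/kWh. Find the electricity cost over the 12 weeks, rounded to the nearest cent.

Power = 0.8 A × 230 V = 184 W = 0.184 kW
Runtime = 2 h/week × 12 weeks = 24 h
Energy = 0.184 kW × 24 h = 4.416 kWh
Cost = 4.416 kWh × €0.39/kWh = €1.72

€1.72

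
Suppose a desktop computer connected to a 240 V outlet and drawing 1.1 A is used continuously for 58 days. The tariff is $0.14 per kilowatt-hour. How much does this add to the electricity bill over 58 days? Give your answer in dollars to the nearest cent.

$51.45

Power = 1.1 A × 240 V = 264 W = 0.264 kW
Runtime = 24 h × 58 = 1392 h
Energy = 0.264 kW × 1392 h = 367.488 kWh
Cost = 367.488 kWh × $0.14/kWh = $51.45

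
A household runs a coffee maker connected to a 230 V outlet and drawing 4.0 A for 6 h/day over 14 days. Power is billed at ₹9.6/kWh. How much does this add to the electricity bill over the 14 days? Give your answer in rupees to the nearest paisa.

₹741.89

Power = 4.0 A × 230 V = 920 W = 0.92 kW
Runtime = 6 h/day × 14 days = 84 h
Energy = 0.92 kW × 84 h = 77.28 kWh
Cost = 77.28 kWh × ₹9.6/kWh = ₹741.89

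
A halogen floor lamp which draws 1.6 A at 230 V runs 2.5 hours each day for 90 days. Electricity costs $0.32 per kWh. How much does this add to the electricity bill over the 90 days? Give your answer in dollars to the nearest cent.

$26.50

Power = 1.6 A × 230 V = 368 W = 0.368 kW
Runtime = 2.5 h/day × 90 days = 225 h
Energy = 0.368 kW × 225 h = 82.8 kWh
Cost = 82.8 kWh × $0.32/kWh = $26.50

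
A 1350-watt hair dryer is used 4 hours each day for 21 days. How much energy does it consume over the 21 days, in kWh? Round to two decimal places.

Runtime = 4 h/day × 21 days = 84 h
Energy = 1.35 kW × 84 h = 113.4 kWh

113.40 kWh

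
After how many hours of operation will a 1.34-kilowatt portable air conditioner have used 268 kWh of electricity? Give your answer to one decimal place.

Hours = 268 kWh ÷ 1.34 kW = 200.0 h

200.0 h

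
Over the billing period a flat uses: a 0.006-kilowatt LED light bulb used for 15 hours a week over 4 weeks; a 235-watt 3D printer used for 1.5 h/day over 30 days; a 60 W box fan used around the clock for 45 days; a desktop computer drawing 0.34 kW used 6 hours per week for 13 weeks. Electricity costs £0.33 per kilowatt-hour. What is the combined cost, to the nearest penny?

£33.74

LED light bulb: Runtime = 15 h/week × 4 weeks = 60 h
LED light bulb: 0.006 kW × 60 h = 0.36 kWh
3D printer: Runtime = 1.5 h/day × 30 days = 45 h
3D printer: 0.235 kW × 45 h = 10.575 kWh
box fan: Runtime = 24 h × 45 = 1080 h
box fan: 0.06 kW × 1080 h = 64.8 kWh
desktop computer: Runtime = 6 h/week × 13 weeks = 78 h
desktop computer: 0.34 kW × 78 h = 26.52 kWh
Total energy = 102.255 kWh
Cost = 102.255 × £0.33 = £33.74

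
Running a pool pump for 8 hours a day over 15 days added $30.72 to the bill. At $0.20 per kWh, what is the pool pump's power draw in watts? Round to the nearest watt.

1280 W

Energy = $30.72 ÷ $0.20/kWh = 153.6 kWh
Runtime = 8 h/day × 15 days = 120 h
Power = 153.6 kWh ÷ 120 h = 1.28 kW = 1280 W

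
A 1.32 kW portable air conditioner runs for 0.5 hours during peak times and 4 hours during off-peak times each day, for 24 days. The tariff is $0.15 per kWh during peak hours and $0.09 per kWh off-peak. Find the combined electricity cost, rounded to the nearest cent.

$13.78

Peak energy = 1.32 kW × 0.5 h × 24 = 15.84 kWh
Off-peak energy = 1.32 kW × 4 h × 24 = 126.72 kWh
Cost = 15.84 × $0.15 + 126.72 × $0.09 = $2.376 + $11.4048 = $13.78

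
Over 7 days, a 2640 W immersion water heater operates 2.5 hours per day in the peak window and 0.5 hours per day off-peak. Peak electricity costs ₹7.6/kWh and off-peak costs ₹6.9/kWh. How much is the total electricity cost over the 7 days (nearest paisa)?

₹414.88

Peak energy = 2.64 kW × 2.5 h × 7 = 46.2 kWh
Off-peak energy = 2.64 kW × 0.5 h × 7 = 9.24 kWh
Cost = 46.2 × ₹7.6 + 9.24 × ₹6.9 = ₹351.12 + ₹63.756 = ₹414.88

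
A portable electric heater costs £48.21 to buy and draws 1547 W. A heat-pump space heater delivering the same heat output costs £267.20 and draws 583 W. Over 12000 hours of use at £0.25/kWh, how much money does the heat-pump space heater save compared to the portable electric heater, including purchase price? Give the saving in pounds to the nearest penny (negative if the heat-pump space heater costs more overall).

£2673.01

portable electric heater: £48.21 + (1547/1000) kW × 12000 h × £0.25 = £48.21 + £4641 = £4689.21
heat-pump space heater: £267.20 + (583/1000) kW × 12000 h × £0.25 = £267.20 + £1749 = £2016.2
Saving = £4689.21 − £2016.2 = £2673.01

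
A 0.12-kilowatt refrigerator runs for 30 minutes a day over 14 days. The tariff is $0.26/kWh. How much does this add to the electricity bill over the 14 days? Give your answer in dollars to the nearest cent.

$0.22

Runtime = 30 min × 14 = 420 min = 7 h
Energy = 0.12 kW × 7 h = 0.84 kWh
Cost = 0.84 kWh × $0.26/kWh = $0.22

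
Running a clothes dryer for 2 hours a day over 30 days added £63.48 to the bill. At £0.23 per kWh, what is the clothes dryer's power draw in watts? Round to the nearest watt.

4600 W

Energy = £63.48 ÷ £0.23/kWh = 276 kWh
Runtime = 2 h/day × 30 days = 60 h
Power = 276 kWh ÷ 60 h = 4.6 kW = 4600 W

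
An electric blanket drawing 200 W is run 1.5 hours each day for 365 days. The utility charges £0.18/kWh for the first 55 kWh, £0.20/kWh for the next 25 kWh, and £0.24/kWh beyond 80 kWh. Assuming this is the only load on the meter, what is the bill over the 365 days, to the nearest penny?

£21.98

Runtime = 1.5 h/day × 365 days = 547.5 h
Energy = 0.2 kW × 547.5 h = 109.5 kWh
Tier 1 (0–55 kWh): 55 × £0.18 = £9.9
Tier 2 (55–80 kWh): 25 × £0.20 = £5
Above 80 kWh: 29.5 × £0.24 = £7.08
Bill = £21.98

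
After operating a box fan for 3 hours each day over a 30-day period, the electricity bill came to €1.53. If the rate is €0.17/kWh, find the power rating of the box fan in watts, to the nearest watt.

Energy = €1.53 ÷ €0.17/kWh = 9 kWh
Runtime = 3 h/day × 30 days = 90 h
Power = 9 kWh ÷ 90 h = 0.1 kW = 100 W

100 W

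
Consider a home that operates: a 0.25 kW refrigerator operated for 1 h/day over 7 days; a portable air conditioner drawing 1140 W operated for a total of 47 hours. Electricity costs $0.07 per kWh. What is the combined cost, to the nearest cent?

refrigerator: Runtime = 1 h/day × 7 days = 7 h
refrigerator: 0.25 kW × 7 h = 1.75 kWh
portable air conditioner: 1.14 kW × 47 h = 53.58 kWh
Total energy = 55.33 kWh
Cost = 55.33 × $0.07 = $3.87

$3.87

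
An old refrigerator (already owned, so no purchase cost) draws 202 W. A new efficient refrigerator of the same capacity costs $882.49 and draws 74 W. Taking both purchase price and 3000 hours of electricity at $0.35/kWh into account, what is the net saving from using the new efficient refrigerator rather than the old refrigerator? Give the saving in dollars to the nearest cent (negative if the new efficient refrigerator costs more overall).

old refrigerator: $0.00 + (202/1000) kW × 3000 h × $0.35 = $0.00 + $212.1 = $212.1
new efficient refrigerator: $882.49 + (74/1000) kW × 3000 h × $0.35 = $882.49 + $77.7 = $960.19
Saving = $212.1 − $960.19 = −$748.09

-$748.09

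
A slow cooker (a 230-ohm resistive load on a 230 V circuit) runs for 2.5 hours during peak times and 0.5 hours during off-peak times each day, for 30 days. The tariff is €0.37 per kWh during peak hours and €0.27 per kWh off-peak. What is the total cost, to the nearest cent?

€7.31

Power = V²/R = 230²/230 = 230 W = 0.23 kW
Peak energy = 0.23 kW × 2.5 h × 30 = 17.25 kWh
Off-peak energy = 0.23 kW × 0.5 h × 30 = 3.45 kWh
Cost = 17.25 × €0.37 + 3.45 × €0.27 = €6.3825 + €0.9315 = €7.31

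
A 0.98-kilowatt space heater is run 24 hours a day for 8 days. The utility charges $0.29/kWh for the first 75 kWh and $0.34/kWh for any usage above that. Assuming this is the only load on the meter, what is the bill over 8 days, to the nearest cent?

Runtime = 24 h × 8 = 192 h
Energy = 0.98 kW × 192 h = 188.16 kWh
Tier 1 (0–75 kWh): 75 × $0.29 = $21.75
Above 75 kWh: 113.16 × $0.34 = $38.4744
Bill = $60.22

$60.22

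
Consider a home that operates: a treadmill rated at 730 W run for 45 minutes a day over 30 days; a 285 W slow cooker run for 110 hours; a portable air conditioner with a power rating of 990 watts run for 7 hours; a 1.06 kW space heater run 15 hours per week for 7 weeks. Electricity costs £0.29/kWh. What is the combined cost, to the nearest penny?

£48.14

treadmill: Runtime = 45 min × 30 = 1350 min = 22.5 h
treadmill: 0.73 kW × 22.5 h = 16.425 kWh
slow cooker: 0.285 kW × 110 h = 31.35 kWh
portable air conditioner: 0.99 kW × 7 h = 6.93 kWh
space heater: Runtime = 15 h/week × 7 weeks = 105 h
space heater: 1.06 kW × 105 h = 111.3 kWh
Total energy = 166.005 kWh
Cost = 166.005 × £0.29 = £48.14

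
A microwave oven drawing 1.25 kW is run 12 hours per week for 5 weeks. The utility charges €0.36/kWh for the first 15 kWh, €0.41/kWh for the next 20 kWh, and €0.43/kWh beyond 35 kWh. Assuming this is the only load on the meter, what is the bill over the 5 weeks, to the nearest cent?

Runtime = 12 h/week × 5 weeks = 60 h
Energy = 1.25 kW × 60 h = 75 kWh
Tier 1 (0–15 kWh): 15 × €0.36 = €5.4
Tier 2 (15–35 kWh): 20 × €0.41 = €8.2
Above 35 kWh: 40 × €0.43 = €17.2
Bill = €30.80

€30.80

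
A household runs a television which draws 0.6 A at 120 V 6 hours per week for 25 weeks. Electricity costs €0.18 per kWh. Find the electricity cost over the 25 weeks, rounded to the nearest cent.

Power = 0.6 A × 120 V = 72 W = 0.072 kW
Runtime = 6 h/week × 25 weeks = 150 h
Energy = 0.072 kW × 150 h = 10.8 kWh
Cost = 10.8 kWh × €0.18/kWh = €1.94

€1.94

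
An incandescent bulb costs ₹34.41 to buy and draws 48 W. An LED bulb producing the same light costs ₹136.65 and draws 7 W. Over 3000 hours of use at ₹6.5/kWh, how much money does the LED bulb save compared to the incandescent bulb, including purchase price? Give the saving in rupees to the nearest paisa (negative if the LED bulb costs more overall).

₹697.26

incandescent bulb: ₹34.41 + (48/1000) kW × 3000 h × ₹6.5 = ₹34.41 + ₹936 = ₹970.41
LED bulb: ₹136.65 + (7/1000) kW × 3000 h × ₹6.5 = ₹136.65 + ₹136.5 = ₹273.15
Saving = ₹970.41 − ₹273.15 = ₹697.26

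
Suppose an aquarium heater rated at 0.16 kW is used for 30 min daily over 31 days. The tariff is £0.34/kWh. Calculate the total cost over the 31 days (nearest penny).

Runtime = 30 min × 31 = 930 min = 15.5 h
Energy = 0.16 kW × 15.5 h = 2.48 kWh
Cost = 2.48 kWh × £0.34/kWh = £0.84

£0.84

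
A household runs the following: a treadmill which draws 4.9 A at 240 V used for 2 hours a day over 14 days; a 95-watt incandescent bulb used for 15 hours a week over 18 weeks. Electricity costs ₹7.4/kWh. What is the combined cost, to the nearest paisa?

treadmill: Power = 4.9 A × 240 V = 1176 W = 1.176 kW
treadmill: Runtime = 2 h/day × 14 days = 28 h
treadmill: 1.176 kW × 28 h = 32.928 kWh
incandescent bulb: Runtime = 15 h/week × 18 weeks = 270 h
incandescent bulb: 0.095 kW × 270 h = 25.65 kWh
Total energy = 58.578 kWh
Cost = 58.578 × ₹7.4 = ₹433.48

₹433.48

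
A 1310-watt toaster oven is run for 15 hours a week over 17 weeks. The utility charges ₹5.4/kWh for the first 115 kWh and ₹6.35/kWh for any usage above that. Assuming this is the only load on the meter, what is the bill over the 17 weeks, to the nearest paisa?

Runtime = 15 h/week × 17 weeks = 255 h
Energy = 1.31 kW × 255 h = 334.05 kWh
Tier 1 (0–115 kWh): 115 × ₹5.4 = ₹621
Above 115 kWh: 219.05 × ₹6.35 = ₹1390.9675
Bill = ₹2011.97

₹2011.97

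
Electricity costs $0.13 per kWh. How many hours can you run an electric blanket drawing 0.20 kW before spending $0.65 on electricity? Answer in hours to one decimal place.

Energy available = $0.65 ÷ $0.13/kWh = 5 kWh
Hours = 5 kWh ÷ 0.2 kW = 25.0 h

25.0 h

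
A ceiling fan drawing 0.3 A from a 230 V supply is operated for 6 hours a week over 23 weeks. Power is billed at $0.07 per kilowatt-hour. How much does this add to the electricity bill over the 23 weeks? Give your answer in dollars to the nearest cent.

$0.67

Power = 0.3 A × 230 V = 69 W = 0.069 kW
Runtime = 6 h/week × 23 weeks = 138 h
Energy = 0.069 kW × 138 h = 9.522 kWh
Cost = 9.522 kWh × $0.07/kWh = $0.67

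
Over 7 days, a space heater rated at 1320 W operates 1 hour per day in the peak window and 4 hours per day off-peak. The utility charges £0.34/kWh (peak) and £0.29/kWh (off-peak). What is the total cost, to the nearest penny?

£13.86

Peak energy = 1.32 kW × 1 h × 7 = 9.24 kWh
Off-peak energy = 1.32 kW × 4 h × 7 = 36.96 kWh
Cost = 9.24 × £0.34 + 36.96 × £0.29 = £3.1416 + £10.7184 = £13.86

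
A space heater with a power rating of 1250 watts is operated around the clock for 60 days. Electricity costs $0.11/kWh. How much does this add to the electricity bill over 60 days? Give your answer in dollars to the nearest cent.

$198.00

Runtime = 24 h × 60 = 1440 h
Energy = 1.25 kW × 1440 h = 1800 kWh
Cost = 1800 kWh × $0.11/kWh = $198.00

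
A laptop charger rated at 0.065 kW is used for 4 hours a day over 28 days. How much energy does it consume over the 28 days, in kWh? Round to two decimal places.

Runtime = 4 h/day × 28 days = 112 h
Energy = 0.065 kW × 112 h = 7.28 kWh

7.28 kWh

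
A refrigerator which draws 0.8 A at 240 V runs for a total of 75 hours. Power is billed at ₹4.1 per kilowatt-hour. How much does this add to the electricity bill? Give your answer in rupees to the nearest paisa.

₹59.04

Power = 0.8 A × 240 V = 192 W = 0.192 kW
Energy = 0.192 kW × 75 h = 14.4 kWh
Cost = 14.4 kWh × ₹4.1/kWh = ₹59.04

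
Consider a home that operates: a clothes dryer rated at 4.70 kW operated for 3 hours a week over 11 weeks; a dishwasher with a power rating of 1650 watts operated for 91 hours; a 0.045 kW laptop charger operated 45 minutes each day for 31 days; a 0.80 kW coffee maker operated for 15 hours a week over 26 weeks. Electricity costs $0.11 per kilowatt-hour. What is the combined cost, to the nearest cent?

clothes dryer: Runtime = 3 h/week × 11 weeks = 33 h
clothes dryer: 4.7 kW × 33 h = 155.1 kWh
dishwasher: 1.65 kW × 91 h = 150.15 kWh
laptop charger: Runtime = 45 min × 31 = 1395 min = 23.25 h
laptop charger: 0.045 kW × 23.25 h = 1.04625 kWh
coffee maker: Runtime = 15 h/week × 26 weeks = 390 h
coffee maker: 0.8 kW × 390 h = 312 kWh
Total energy = 618.29625 kWh
Cost = 618.29625 × $0.11 = $68.01

$68.01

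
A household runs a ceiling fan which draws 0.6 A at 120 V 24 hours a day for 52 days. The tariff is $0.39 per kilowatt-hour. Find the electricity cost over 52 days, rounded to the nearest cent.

Power = 0.6 A × 120 V = 72 W = 0.072 kW
Runtime = 24 h × 52 = 1248 h
Energy = 0.072 kW × 1248 h = 89.856 kWh
Cost = 89.856 kWh × $0.39/kWh = $35.04

$35.04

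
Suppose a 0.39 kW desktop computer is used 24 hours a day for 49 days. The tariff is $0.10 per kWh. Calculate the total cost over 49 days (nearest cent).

Runtime = 24 h × 49 = 1176 h
Energy = 0.39 kW × 1176 h = 458.64 kWh
Cost = 458.64 kWh × $0.10/kWh = $45.86

$45.86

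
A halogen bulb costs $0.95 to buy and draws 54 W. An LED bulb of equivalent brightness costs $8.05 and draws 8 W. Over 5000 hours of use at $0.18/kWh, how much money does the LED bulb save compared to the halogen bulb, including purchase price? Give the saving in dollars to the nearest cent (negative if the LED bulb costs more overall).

halogen bulb: $0.95 + (54/1000) kW × 5000 h × $0.18 = $0.95 + $48.6 = $49.55
LED bulb: $8.05 + (8/1000) kW × 5000 h × $0.18 = $8.05 + $7.2 = $15.25
Saving = $49.55 − $15.25 = $34.3

$34.30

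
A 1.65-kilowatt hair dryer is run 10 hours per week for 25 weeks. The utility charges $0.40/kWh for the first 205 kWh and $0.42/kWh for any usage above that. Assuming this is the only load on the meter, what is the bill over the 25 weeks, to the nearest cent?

Runtime = 10 h/week × 25 weeks = 250 h
Energy = 1.65 kW × 250 h = 412.5 kWh
Tier 1 (0–205 kWh): 205 × $0.40 = $82
Above 205 kWh: 207.5 × $0.42 = $87.15
Bill = $169.15

$169.15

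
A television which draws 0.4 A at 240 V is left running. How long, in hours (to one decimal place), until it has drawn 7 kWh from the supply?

Power = 0.4 A × 240 V = 96 W = 0.096 kW
Hours = 7 kWh ÷ 0.096 kW = 72.9 h

72.9 h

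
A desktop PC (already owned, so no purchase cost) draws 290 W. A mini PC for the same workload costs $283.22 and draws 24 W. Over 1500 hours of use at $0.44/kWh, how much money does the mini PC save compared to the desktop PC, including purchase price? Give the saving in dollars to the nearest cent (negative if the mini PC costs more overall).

-$107.66

desktop PC: $0.00 + (290/1000) kW × 1500 h × $0.44 = $0.00 + $191.4 = $191.4
mini PC: $283.22 + (24/1000) kW × 1500 h × $0.44 = $283.22 + $15.84 = $299.06
Saving = $191.4 − $299.06 = −$107.66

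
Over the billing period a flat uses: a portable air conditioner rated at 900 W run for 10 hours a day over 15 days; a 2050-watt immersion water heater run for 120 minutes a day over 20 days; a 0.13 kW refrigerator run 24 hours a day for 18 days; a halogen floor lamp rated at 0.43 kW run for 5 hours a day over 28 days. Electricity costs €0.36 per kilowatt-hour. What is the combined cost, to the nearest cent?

€120.01

portable air conditioner: Runtime = 10 h/day × 15 days = 150 h
portable air conditioner: 0.9 kW × 150 h = 135 kWh
immersion water heater: Runtime = 120 min × 20 = 2400 min = 40 h
immersion water heater: 2.05 kW × 40 h = 82 kWh
refrigerator: Runtime = 24 h × 18 = 432 h
refrigerator: 0.13 kW × 432 h = 56.16 kWh
halogen floor lamp: Runtime = 5 h/day × 28 days = 140 h
halogen floor lamp: 0.43 kW × 140 h = 60.2 kWh
Total energy = 333.36 kWh
Cost = 333.36 × €0.36 = €120.01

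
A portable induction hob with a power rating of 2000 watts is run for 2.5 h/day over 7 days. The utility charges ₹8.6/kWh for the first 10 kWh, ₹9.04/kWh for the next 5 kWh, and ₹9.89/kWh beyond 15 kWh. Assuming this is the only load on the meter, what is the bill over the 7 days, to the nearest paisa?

₹329.00

Runtime = 2.5 h/day × 7 days = 17.5 h
Energy = 2 kW × 17.5 h = 35 kWh
Tier 1 (0–10 kWh): 10 × ₹8.6 = ₹86
Tier 2 (10–15 kWh): 5 × ₹9.04 = ₹45.2
Above 15 kWh: 20 × ₹9.89 = ₹197.8
Bill = ₹329.00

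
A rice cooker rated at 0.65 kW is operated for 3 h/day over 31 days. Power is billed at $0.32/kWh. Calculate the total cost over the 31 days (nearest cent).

Runtime = 3 h/day × 31 days = 93 h
Energy = 0.65 kW × 93 h = 60.45 kWh
Cost = 60.45 kWh × $0.32/kWh = $19.34

$19.34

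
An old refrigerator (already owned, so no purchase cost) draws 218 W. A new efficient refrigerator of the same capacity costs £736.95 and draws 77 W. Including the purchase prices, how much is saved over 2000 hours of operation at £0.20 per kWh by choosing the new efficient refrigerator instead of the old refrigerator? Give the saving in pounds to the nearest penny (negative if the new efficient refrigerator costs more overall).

-£680.55

old refrigerator: £0.00 + (218/1000) kW × 2000 h × £0.20 = £0.00 + £87.2 = £87.2
new efficient refrigerator: £736.95 + (77/1000) kW × 2000 h × £0.20 = £736.95 + £30.8 = £767.75
Saving = £87.2 − £767.75 = −£680.55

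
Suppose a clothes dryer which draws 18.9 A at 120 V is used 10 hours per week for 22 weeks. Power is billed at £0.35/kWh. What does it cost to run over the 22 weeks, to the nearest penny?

Power = 18.9 A × 120 V = 2268 W = 2.268 kW
Runtime = 10 h/week × 22 weeks = 220 h
Energy = 2.268 kW × 220 h = 498.96 kWh
Cost = 498.96 kWh × £0.35/kWh = £174.64

£174.64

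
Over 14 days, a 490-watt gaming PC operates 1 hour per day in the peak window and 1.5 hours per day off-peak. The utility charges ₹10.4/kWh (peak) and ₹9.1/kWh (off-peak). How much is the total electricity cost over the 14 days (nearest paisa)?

₹164.98

Peak energy = 0.49 kW × 1 h × 14 = 6.86 kWh
Off-peak energy = 0.49 kW × 1.5 h × 14 = 10.29 kWh
Cost = 6.86 × ₹10.4 + 10.29 × ₹9.1 = ₹71.344 + ₹93.639 = ₹164.98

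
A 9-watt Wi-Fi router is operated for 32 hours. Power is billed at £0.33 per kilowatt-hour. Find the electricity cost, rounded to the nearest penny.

Energy = 0.009 kW × 32 h = 0.288 kWh
Cost = 0.288 kWh × £0.33/kWh = £0.10

£0.10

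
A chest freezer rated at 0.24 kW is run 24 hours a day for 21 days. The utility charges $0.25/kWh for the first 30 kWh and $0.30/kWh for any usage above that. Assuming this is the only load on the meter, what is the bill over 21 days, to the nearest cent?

$34.79

Runtime = 24 h × 21 = 504 h
Energy = 0.24 kW × 504 h = 120.96 kWh
Tier 1 (0–30 kWh): 30 × $0.25 = $7.5
Above 30 kWh: 90.96 × $0.30 = $27.288
Bill = $34.79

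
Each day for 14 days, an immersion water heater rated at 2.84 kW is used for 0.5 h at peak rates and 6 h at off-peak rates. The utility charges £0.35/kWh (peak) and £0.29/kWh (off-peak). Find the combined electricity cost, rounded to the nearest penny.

Peak energy = 2.84 kW × 0.5 h × 14 = 19.88 kWh
Off-peak energy = 2.84 kW × 6 h × 14 = 238.56 kWh
Cost = 19.88 × £0.35 + 238.56 × £0.29 = £6.958 + £69.1824 = £76.14

£76.14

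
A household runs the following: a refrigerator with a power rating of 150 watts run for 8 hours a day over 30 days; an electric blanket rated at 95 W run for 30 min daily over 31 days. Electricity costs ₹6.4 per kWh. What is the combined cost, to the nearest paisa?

₹239.82

refrigerator: Runtime = 8 h/day × 30 days = 240 h
refrigerator: 0.15 kW × 240 h = 36 kWh
electric blanket: Runtime = 30 min × 31 = 930 min = 15.5 h
electric blanket: 0.095 kW × 15.5 h = 1.4725 kWh
Total energy = 37.4725 kWh
Cost = 37.4725 × ₹6.4 = ₹239.82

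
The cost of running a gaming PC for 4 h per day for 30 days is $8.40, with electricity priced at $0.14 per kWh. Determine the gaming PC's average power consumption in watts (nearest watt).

500 W

Energy = $8.40 ÷ $0.14/kWh = 60 kWh
Runtime = 4 h/day × 30 days = 120 h
Power = 60 kWh ÷ 120 h = 0.5 kW = 500 W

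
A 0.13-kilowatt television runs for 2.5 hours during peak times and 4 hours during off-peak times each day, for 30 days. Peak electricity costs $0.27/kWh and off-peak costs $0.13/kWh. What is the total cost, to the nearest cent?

$4.66

Peak energy = 0.13 kW × 2.5 h × 30 = 9.75 kWh
Off-peak energy = 0.13 kW × 4 h × 30 = 15.6 kWh
Cost = 9.75 × $0.27 + 15.6 × $0.13 = $2.6325 + $2.028 = $4.66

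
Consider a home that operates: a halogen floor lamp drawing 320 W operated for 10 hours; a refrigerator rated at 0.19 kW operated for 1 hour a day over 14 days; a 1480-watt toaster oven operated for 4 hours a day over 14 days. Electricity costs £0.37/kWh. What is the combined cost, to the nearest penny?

£32.83

halogen floor lamp: 0.32 kW × 10 h = 3.2 kWh
refrigerator: Runtime = 1 h/day × 14 days = 14 h
refrigerator: 0.19 kW × 14 h = 2.66 kWh
toaster oven: Runtime = 4 h/day × 14 days = 56 h
toaster oven: 1.48 kW × 56 h = 82.88 kWh
Total energy = 88.74 kWh
Cost = 88.74 × £0.37 = £32.83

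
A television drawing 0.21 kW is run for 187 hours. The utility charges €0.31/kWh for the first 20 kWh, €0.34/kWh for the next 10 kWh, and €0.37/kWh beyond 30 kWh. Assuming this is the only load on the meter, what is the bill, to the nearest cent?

€13.03

Energy = 0.21 kW × 187 h = 39.27 kWh
Tier 1 (0–20 kWh): 20 × €0.31 = €6.2
Tier 2 (20–30 kWh): 10 × €0.34 = €3.4
Above 30 kWh: 9.27 × €0.37 = €3.4299
Bill = €13.03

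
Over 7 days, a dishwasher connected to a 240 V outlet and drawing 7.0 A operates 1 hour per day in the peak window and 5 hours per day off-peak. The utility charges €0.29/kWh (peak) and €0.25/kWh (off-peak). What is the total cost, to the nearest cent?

Power = 7.0 A × 240 V = 1680 W = 1.68 kW
Peak energy = 1.68 kW × 1 h × 7 = 11.76 kWh
Off-peak energy = 1.68 kW × 5 h × 7 = 58.8 kWh
Cost = 11.76 × €0.29 + 58.8 × €0.25 = €3.4104 + €14.7 = €18.11

€18.11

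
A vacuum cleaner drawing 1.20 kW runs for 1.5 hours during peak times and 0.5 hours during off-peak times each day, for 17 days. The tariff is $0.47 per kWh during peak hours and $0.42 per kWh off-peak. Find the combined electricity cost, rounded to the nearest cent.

$18.67

Peak energy = 1.2 kW × 1.5 h × 17 = 30.6 kWh
Off-peak energy = 1.2 kW × 0.5 h × 17 = 10.2 kWh
Cost = 30.6 × $0.47 + 10.2 × $0.42 = $14.382 + $4.284 = $18.67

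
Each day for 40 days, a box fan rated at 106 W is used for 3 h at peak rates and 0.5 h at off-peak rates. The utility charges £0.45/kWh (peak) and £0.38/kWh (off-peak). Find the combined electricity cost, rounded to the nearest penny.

Peak energy = 0.106 kW × 3 h × 40 = 12.72 kWh
Off-peak energy = 0.106 kW × 0.5 h × 40 = 2.12 kWh
Cost = 12.72 × £0.45 + 2.12 × £0.38 = £5.724 + £0.8056 = £6.53

£6.53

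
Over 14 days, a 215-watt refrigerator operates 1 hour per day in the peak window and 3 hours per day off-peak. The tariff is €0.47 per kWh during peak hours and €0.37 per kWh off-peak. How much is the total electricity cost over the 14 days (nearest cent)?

€4.76

Peak energy = 0.215 kW × 1 h × 14 = 3.01 kWh
Off-peak energy = 0.215 kW × 3 h × 14 = 9.03 kWh
Cost = 3.01 × €0.47 + 9.03 × €0.37 = €1.4147 + €3.3411 = €4.76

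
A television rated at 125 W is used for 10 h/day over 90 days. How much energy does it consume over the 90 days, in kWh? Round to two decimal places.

112.50 kWh

Runtime = 10 h/day × 90 days = 900 h
Energy = 0.125 kW × 900 h = 112.5 kWh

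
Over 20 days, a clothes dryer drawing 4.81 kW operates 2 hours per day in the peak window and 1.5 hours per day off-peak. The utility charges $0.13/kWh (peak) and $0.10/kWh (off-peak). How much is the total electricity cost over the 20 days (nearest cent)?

Peak energy = 4.81 kW × 2 h × 20 = 192.4 kWh
Off-peak energy = 4.81 kW × 1.5 h × 20 = 144.3 kWh
Cost = 192.4 × $0.13 + 144.3 × $0.10 = $25.012 + $14.43 = $39.44

$39.44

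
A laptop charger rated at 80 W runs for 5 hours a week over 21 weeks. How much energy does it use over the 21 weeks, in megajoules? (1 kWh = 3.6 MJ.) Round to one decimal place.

Runtime = 5 h/week × 21 weeks = 105 h
Energy = 0.08 kW × 105 h = 8.4 kWh
= 8.4 × 3.6 MJ = 30.2 MJ

30.2 MJ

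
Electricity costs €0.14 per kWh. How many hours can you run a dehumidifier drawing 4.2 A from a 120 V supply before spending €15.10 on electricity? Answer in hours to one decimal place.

214.0 h

Power = 4.2 A × 120 V = 504 W = 0.504 kW
Energy available = €15.10 ÷ €0.14/kWh = 107.8571 kWh
Hours = 107.8571 kWh ÷ 0.504 kW = 214.0 h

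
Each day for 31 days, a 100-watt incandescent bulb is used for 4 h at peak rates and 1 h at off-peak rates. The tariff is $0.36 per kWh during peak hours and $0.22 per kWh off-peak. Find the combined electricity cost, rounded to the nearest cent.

$5.15

Peak energy = 0.1 kW × 4 h × 31 = 12.4 kWh
Off-peak energy = 0.1 kW × 1 h × 31 = 3.1 kWh
Cost = 12.4 × $0.36 + 3.1 × $0.22 = $4.464 + $0.682 = $5.15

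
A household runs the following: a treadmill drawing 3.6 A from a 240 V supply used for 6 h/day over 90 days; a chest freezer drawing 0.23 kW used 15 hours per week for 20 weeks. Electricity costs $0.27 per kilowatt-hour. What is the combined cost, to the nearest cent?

$144.60

treadmill: Power = 3.6 A × 240 V = 864 W = 0.864 kW
treadmill: Runtime = 6 h/day × 90 days = 540 h
treadmill: 0.864 kW × 540 h = 466.56 kWh
chest freezer: Runtime = 15 h/week × 20 weeks = 300 h
chest freezer: 0.23 kW × 300 h = 69 kWh
Total energy = 535.56 kWh
Cost = 535.56 × $0.27 = $144.60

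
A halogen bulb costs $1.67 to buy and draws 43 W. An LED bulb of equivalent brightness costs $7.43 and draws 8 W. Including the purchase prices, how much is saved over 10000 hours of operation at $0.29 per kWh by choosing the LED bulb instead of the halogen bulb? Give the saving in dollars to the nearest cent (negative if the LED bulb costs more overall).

$95.74

halogen bulb: $1.67 + (43/1000) kW × 10000 h × $0.29 = $1.67 + $124.7 = $126.37
LED bulb: $7.43 + (8/1000) kW × 10000 h × $0.29 = $7.43 + $23.2 = $30.63
Saving = $126.37 − $30.63 = $95.74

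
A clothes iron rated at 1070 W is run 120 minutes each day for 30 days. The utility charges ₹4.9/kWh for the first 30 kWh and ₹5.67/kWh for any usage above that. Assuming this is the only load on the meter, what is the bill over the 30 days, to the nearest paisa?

₹340.91

Runtime = 120 min × 30 = 3600 min = 60 h
Energy = 1.07 kW × 60 h = 64.2 kWh
Tier 1 (0–30 kWh): 30 × ₹4.9 = ₹147
Above 30 kWh: 34.2 × ₹5.67 = ₹193.914
Bill = ₹340.91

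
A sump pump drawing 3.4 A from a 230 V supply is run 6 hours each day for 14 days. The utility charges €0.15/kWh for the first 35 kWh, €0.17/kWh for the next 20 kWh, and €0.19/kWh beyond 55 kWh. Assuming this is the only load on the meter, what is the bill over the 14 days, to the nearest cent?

Power = 3.4 A × 230 V = 782 W = 0.782 kW
Runtime = 6 h/day × 14 days = 84 h
Energy = 0.782 kW × 84 h = 65.688 kWh
Tier 1 (0–35 kWh): 35 × €0.15 = €5.25
Tier 2 (35–55 kWh): 20 × €0.17 = €3.4
Above 55 kWh: 10.688 × €0.19 = €2.03072
Bill = €10.68

€10.68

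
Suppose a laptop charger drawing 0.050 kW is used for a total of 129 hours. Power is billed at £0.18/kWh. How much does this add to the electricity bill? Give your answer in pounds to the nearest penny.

Energy = 0.05 kW × 129 h = 6.45 kWh
Cost = 6.45 kWh × £0.18/kWh = £1.16

£1.16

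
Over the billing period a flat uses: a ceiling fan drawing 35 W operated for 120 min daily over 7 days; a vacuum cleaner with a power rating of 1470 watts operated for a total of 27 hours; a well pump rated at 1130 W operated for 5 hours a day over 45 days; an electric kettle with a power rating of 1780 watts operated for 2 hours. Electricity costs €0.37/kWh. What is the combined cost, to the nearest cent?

ceiling fan: Runtime = 120 min × 7 = 840 min = 14 h
ceiling fan: 0.035 kW × 14 h = 0.49 kWh
vacuum cleaner: 1.47 kW × 27 h = 39.69 kWh
well pump: Runtime = 5 h/day × 45 days = 225 h
well pump: 1.13 kW × 225 h = 254.25 kWh
electric kettle: 1.78 kW × 2 h = 3.56 kWh
Total energy = 297.99 kWh
Cost = 297.99 × €0.37 = €110.26

€110.26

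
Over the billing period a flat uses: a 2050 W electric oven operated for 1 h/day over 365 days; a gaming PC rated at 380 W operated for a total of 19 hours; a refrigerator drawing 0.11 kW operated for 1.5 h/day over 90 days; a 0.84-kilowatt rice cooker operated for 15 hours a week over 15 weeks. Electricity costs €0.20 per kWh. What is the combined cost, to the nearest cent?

€191.86

electric oven: Runtime = 1 h/day × 365 days = 365 h
electric oven: 2.05 kW × 365 h = 748.25 kWh
gaming PC: 0.38 kW × 19 h = 7.22 kWh
refrigerator: Runtime = 1.5 h/day × 90 days = 135 h
refrigerator: 0.11 kW × 135 h = 14.85 kWh
rice cooker: Runtime = 15 h/week × 15 weeks = 225 h
rice cooker: 0.84 kW × 225 h = 189 kWh
Total energy = 959.32 kWh
Cost = 959.32 × €0.20 = €191.86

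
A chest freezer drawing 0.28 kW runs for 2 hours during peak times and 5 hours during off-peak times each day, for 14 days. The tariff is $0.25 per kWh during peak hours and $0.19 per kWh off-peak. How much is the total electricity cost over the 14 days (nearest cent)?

Peak energy = 0.28 kW × 2 h × 14 = 7.84 kWh
Off-peak energy = 0.28 kW × 5 h × 14 = 19.6 kWh
Cost = 7.84 × $0.25 + 19.6 × $0.19 = $1.96 + $3.724 = $5.68

$5.68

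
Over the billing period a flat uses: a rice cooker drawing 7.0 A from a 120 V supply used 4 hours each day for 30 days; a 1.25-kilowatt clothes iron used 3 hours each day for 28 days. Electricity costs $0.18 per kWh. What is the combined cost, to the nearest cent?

rice cooker: Power = 7.0 A × 120 V = 840 W = 0.84 kW
rice cooker: Runtime = 4 h/day × 30 days = 120 h
rice cooker: 0.84 kW × 120 h = 100.8 kWh
clothes iron: Runtime = 3 h/day × 28 days = 84 h
clothes iron: 1.25 kW × 84 h = 105 kWh
Total energy = 205.8 kWh
Cost = 205.8 × $0.18 = $37.04

$37.04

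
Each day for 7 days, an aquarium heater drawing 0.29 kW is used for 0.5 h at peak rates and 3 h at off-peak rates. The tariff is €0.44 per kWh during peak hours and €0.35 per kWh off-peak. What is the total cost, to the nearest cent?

€2.58

Peak energy = 0.29 kW × 0.5 h × 7 = 1.015 kWh
Off-peak energy = 0.29 kW × 3 h × 7 = 6.09 kWh
Cost = 1.015 × €0.44 + 6.09 × €0.35 = €0.4466 + €2.1315 = €2.58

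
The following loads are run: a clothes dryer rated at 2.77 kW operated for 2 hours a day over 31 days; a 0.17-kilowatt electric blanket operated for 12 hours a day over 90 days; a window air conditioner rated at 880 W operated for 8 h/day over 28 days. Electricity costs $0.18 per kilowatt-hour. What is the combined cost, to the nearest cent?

clothes dryer: Runtime = 2 h/day × 31 days = 62 h
clothes dryer: 2.77 kW × 62 h = 171.74 kWh
electric blanket: Runtime = 12 h/day × 90 days = 1080 h
electric blanket: 0.17 kW × 1080 h = 183.6 kWh
window air conditioner: Runtime = 8 h/day × 28 days = 224 h
window air conditioner: 0.88 kW × 224 h = 197.12 kWh
Total energy = 552.46 kWh
Cost = 552.46 × $0.18 = $99.44

$99.44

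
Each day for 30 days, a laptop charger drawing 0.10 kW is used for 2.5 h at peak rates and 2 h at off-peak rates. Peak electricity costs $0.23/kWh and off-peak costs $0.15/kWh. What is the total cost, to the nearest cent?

Peak energy = 0.1 kW × 2.5 h × 30 = 7.5 kWh
Off-peak energy = 0.1 kW × 2 h × 30 = 6 kWh
Cost = 7.5 × $0.23 + 6 × $0.15 = $1.725 + $0.9 = $2.63

$2.63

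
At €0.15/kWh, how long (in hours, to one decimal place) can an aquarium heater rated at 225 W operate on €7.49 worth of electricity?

221.9 h

Energy available = €7.49 ÷ €0.15/kWh = 49.9333 kWh
Hours = 49.9333 kWh ÷ 0.225 kW = 221.9 h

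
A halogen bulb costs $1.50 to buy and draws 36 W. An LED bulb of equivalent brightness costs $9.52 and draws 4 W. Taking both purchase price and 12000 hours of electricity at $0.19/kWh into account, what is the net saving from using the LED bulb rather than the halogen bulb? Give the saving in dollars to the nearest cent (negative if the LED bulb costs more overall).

halogen bulb: $1.50 + (36/1000) kW × 12000 h × $0.19 = $1.50 + $82.08 = $83.58
LED bulb: $9.52 + (4/1000) kW × 12000 h × $0.19 = $9.52 + $9.12 = $18.64
Saving = $83.58 − $18.64 = $64.94

$64.94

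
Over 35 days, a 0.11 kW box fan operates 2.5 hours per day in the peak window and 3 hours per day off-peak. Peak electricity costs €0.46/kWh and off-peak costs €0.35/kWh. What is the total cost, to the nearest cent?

€8.47

Peak energy = 0.11 kW × 2.5 h × 35 = 9.625 kWh
Off-peak energy = 0.11 kW × 3 h × 35 = 11.55 kWh
Cost = 9.625 × €0.46 + 11.55 × €0.35 = €4.4275 + €4.0425 = €8.47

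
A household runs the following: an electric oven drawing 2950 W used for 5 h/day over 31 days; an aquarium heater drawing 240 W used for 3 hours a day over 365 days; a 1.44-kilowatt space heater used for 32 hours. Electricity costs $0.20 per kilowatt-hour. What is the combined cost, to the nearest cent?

$153.23

electric oven: Runtime = 5 h/day × 31 days = 155 h
electric oven: 2.95 kW × 155 h = 457.25 kWh
aquarium heater: Runtime = 3 h/day × 365 days = 1095 h
aquarium heater: 0.24 kW × 1095 h = 262.8 kWh
space heater: 1.44 kW × 32 h = 46.08 kWh
Total energy = 766.13 kWh
Cost = 766.13 × $0.20 = $153.23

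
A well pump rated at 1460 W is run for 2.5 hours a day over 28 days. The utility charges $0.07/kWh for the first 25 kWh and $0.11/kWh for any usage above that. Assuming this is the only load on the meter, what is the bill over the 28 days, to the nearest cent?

Runtime = 2.5 h/day × 28 days = 70 h
Energy = 1.46 kW × 70 h = 102.2 kWh
Tier 1 (0–25 kWh): 25 × $0.07 = $1.75
Above 25 kWh: 77.2 × $0.11 = $8.492
Bill = $10.24

$10.24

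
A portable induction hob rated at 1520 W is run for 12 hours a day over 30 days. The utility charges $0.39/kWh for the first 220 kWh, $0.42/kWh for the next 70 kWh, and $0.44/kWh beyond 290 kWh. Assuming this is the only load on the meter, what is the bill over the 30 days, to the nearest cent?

$228.37

Runtime = 12 h/day × 30 days = 360 h
Energy = 1.52 kW × 360 h = 547.2 kWh
Tier 1 (0–220 kWh): 220 × $0.39 = $85.8
Tier 2 (220–290 kWh): 70 × $0.42 = $29.4
Above 290 kWh: 257.2 × $0.44 = $113.168
Bill = $228.37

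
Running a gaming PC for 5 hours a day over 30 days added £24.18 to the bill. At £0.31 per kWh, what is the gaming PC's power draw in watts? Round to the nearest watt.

Energy = £24.18 ÷ £0.31/kWh = 78 kWh
Runtime = 5 h/day × 30 days = 150 h
Power = 78 kWh ÷ 150 h = 0.52 kW = 520 W

520 W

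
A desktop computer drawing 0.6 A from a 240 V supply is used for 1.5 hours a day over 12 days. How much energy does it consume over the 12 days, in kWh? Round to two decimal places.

Power = 0.6 A × 240 V = 144 W = 0.144 kW
Runtime = 1.5 h/day × 12 days = 18 h
Energy = 0.144 kW × 18 h = 2.592 kWh ≈ 2.59 kWh

2.59 kWh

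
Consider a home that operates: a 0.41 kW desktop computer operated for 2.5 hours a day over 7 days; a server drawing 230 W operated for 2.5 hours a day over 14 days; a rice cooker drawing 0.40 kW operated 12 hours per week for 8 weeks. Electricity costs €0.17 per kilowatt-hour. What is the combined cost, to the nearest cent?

desktop computer: Runtime = 2.5 h/day × 7 days = 17.5 h
desktop computer: 0.41 kW × 17.5 h = 7.175 kWh
server: Runtime = 2.5 h/day × 14 days = 35 h
server: 0.23 kW × 35 h = 8.05 kWh
rice cooker: Runtime = 12 h/week × 8 weeks = 96 h
rice cooker: 0.4 kW × 96 h = 38.4 kWh
Total energy = 53.625 kWh
Cost = 53.625 × €0.17 = €9.12

€9.12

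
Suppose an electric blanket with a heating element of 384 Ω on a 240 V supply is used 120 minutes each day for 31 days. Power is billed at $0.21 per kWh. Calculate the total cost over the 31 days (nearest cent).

$1.95

Power = V²/R = 240²/384 = 150 W = 0.15 kW
Runtime = 120 min × 31 = 3720 min = 62 h
Energy = 0.15 kW × 62 h = 9.3 kWh
Cost = 9.3 kWh × $0.21/kWh = $1.95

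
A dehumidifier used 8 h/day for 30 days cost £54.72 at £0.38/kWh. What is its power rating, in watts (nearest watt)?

Energy = £54.72 ÷ £0.38/kWh = 144 kWh
Runtime = 8 h/day × 30 days = 240 h
Power = 144 kWh ÷ 240 h = 0.6 kW = 600 W

600 W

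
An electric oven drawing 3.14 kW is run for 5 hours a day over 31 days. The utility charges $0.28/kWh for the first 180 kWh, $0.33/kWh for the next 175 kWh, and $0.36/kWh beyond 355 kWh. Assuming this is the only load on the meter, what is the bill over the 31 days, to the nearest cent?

Runtime = 5 h/day × 31 days = 155 h
Energy = 3.14 kW × 155 h = 486.7 kWh
Tier 1 (0–180 kWh): 180 × $0.28 = $50.4
Tier 2 (180–355 kWh): 175 × $0.33 = $57.75
Above 355 kWh: 131.7 × $0.36 = $47.412
Bill = $155.56

$155.56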